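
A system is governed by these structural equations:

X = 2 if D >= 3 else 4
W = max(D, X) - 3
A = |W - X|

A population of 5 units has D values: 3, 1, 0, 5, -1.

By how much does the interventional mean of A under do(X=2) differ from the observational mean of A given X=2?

1.2

Under do(X=2), X's equation is replaced by X=2 for every unit. Per-unit A: 2, 3, 3, 0, 3. Mean = 2.2.
Conditioning on X=2 selects the 2 unit(s) with D ∈ {3, 5}. Their A values: 2, 0. Mean = 1.
Difference = 2.2 − 1 = 1.2.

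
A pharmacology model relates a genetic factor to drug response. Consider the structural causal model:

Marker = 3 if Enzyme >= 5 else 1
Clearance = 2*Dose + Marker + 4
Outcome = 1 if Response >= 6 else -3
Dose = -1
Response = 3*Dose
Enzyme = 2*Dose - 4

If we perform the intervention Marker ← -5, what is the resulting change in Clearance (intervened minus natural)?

do(Marker=-5) replaces the equation Marker = 3 if Enzyme >= 5 else 1 with the constant Marker = -5.
Clearance = 2*Dose + Marker + 4  [with Dose=-1, Marker=-5]  = -3
Without intervention: Enzyme = 2*Dose - 4  [with Dose=-1]  = -6; Marker = 3 if Enzyme >= 5 else 1  [with Enzyme=-6]  = 1; Clearance = 2*Dose + Marker + 4  [with Dose=-1, Marker=1]  = 3.
Change = -3 − 3 = -6.

-6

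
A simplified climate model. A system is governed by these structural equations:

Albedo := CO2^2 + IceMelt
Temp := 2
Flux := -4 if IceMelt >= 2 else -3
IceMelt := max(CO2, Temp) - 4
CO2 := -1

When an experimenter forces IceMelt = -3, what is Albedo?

-2

The intervention breaks the incoming arrows to IceMelt: IceMelt := max(CO2, Temp) - 4 no longer applies, and IceMelt = -3.
Albedo = CO2^2 + IceMelt  [with CO2=-1, IceMelt=-3]  = -2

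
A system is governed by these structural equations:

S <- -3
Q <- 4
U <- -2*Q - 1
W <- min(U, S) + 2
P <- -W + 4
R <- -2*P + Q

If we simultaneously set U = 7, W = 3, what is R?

2

Setting U = 7, W = 3 by intervention discards those variables' equations.
P = -W + 4  [with W=3]  = 1
R = -2*P + Q  [with P=1, Q=4]  = 2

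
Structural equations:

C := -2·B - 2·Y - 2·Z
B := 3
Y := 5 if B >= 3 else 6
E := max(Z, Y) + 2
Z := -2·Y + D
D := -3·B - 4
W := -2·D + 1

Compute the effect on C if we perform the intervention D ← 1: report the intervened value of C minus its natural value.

Under do(D=1), the mechanism D := -3·B - 4 is discarded; D is fixed at 1.
Y = 5 if B >= 3 else 6  [with B=3]  = 5
Z = -2·Y + D  [with Y=5, D=1]  = -9
C = -2·B - 2·Y - 2·Z  [with B=3, Y=5, Z=-9]  = 2
Without intervention: D = -3·B - 4  [with B=3]  = -13; Y = 5 if B >= 3 else 6  [with B=3]  = 5; Z = -2·Y + D  [with Y=5, D=-13]  = -23; C = -2·B - 2·Y - 2·Z  [with B=3, Y=5, Z=-23]  = 30.
Change = 2 − 30 = -28.

-28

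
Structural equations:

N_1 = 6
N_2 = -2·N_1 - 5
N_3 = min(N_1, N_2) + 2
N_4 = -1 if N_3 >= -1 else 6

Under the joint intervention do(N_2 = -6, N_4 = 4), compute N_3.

-4

The joint intervention fixes N_2 = -6, N_4 = 4, removing each variable's own equation.
N_3 = min(N_1, N_2) + 2  [with N_1=6, N_2=-6]  = -4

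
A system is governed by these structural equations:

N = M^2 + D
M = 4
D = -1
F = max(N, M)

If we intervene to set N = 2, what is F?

The intervention breaks the incoming arrows to N: N = M^2 + D no longer applies, and N = 2.
F = max(N, M)  [with N=2, M=4]  = 4

4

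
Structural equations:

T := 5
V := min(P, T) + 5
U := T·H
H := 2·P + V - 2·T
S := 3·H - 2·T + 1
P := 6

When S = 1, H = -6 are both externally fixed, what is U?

Setting S = 1, H = -6 by intervention discards those variables' equations.
U = T·H  [with T=5, H=-6]  = -30

-30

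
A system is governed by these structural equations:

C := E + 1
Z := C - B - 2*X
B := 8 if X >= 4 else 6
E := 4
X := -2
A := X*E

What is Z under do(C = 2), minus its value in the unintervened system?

Under do(C=2), the mechanism C := E + 1 is discarded; C is fixed at 2.
B = 8 if X >= 4 else 6  [with X=-2]  = 6
Z = C - B - 2*X  [with C=2, B=6, X=-2]  = 0
Without intervention: C = E + 1  [with E=4]  = 5; B = 8 if X >= 4 else 6  [with X=-2]  = 6; Z = C - B - 2*X  [with C=5, B=6, X=-2]  = 3.
Change = 0 − 3 = -3.

-3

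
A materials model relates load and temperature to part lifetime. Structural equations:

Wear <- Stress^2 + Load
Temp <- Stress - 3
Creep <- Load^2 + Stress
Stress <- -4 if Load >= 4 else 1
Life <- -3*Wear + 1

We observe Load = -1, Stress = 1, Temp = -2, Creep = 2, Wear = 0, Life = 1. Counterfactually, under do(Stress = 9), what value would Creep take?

Under do(Stress=9), the mechanism Stress <- -4 if Load >= 4 else 1 is discarded; Stress is fixed at 9.
Creep = Load^2 + Stress  [with Load=-1, Stress=9]  = 10

10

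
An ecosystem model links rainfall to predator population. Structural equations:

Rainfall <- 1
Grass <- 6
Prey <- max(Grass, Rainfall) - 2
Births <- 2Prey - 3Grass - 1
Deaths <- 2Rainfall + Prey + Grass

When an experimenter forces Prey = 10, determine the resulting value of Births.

1

The intervention breaks the incoming arrows to Prey: Prey <- max(Grass, Rainfall) - 2 no longer applies, and Prey = 10.
Births = 2Prey - 3Grass - 1  [with Prey=10, Grass=6]  = 1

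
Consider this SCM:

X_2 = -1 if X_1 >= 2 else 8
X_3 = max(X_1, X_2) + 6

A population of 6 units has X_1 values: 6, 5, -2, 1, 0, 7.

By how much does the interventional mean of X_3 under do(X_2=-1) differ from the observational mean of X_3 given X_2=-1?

The intervention sets X_2=-1 in all 6 units regardless of X_1. Recomputing X_3 per unit gives 12, 11, 5, 7, 6, 13; average 9.
E[X_3|X_2=-1] averages over only the 3 units with X_2=-1 (X_1 = 6, 5, 7): X_3 = 12, 11, 13, mean 12.
Difference = 9 − 12 = -3.

-3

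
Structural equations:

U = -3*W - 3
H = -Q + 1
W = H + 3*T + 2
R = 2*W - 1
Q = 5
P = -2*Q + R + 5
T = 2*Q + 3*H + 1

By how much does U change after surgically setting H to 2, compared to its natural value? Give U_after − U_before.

-180

Under do(H=2), the mechanism H = -Q + 1 is discarded; H is fixed at 2.
T = 2*Q + 3*H + 1  [with Q=5, H=2]  = 17
W = H + 3*T + 2  [with H=2, T=17]  = 55
U = -3*W - 3  [with W=55]  = -168
Without intervention: H = -Q + 1  [with Q=5]  = -4; T = 2*Q + 3*H + 1  [with Q=5, H=-4]  = -1; W = H + 3*T + 2  [with H=-4, T=-1]  = -5; U = -3*W - 3  [with W=-5]  = 12.
Change = -168 − 12 = -180.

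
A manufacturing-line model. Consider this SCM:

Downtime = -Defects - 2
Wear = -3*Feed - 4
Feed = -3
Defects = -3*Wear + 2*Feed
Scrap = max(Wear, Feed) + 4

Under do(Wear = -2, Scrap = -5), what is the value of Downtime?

-2

Setting Wear = -2, Scrap = -5 by intervention discards those variables' equations.
Defects = -3*Wear + 2*Feed  [with Wear=-2, Feed=-3]  = 0
Downtime = -Defects - 2  [with Defects=0]  = -2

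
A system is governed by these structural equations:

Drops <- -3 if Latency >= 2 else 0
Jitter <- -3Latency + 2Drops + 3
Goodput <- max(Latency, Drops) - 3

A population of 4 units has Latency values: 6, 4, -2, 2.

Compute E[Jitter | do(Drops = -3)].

Under do(Drops=-3), Drops's equation is replaced by Drops=-3 for every unit. Per-unit Jitter: -21, -15, 3, -9. Mean = -10.5.

-10.5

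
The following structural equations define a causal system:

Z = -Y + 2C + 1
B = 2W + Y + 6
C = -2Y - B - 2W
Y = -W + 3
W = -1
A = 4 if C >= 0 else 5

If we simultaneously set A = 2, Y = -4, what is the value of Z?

The joint intervention fixes A = 2, Y = -4, removing each variable's own equation.
B = 2W + Y + 6  [with W=-1, Y=-4]  = 0
C = -2Y - B - 2W  [with Y=-4, B=0, W=-1]  = 10
Z = -Y + 2C + 1  [with Y=-4, C=10]  = 25

25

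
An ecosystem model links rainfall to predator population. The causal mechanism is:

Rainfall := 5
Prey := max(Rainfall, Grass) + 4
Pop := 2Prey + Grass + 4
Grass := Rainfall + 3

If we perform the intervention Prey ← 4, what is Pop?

20

The intervention breaks the incoming arrows to Prey: Prey := max(Rainfall, Grass) + 4 no longer applies, and Prey = 4.
Grass = Rainfall + 3  [with Rainfall=5]  = 8
Pop = 2Prey + Grass + 4  [with Prey=4, Grass=8]  = 20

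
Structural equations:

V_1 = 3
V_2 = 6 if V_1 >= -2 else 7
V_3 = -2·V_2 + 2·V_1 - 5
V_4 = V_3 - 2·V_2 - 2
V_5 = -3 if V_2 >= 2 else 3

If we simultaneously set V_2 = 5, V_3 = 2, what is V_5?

Under do(V_2 = 5, V_3 = 2), each intervened variable's structural equation is replaced by its fixed value.
V_5 = -3 if V_2 >= 2 else 3  [with V_2=5]  = -3

-3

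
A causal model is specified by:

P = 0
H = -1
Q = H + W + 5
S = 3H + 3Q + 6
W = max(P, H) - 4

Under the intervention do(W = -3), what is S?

do(W=-3) replaces the equation W = max(P, H) - 4 with the constant W = -3.
Q = H + W + 5  [with H=-1, W=-3]  = 1
S = 3H + 3Q + 6  [with H=-1, Q=1]  = 6

6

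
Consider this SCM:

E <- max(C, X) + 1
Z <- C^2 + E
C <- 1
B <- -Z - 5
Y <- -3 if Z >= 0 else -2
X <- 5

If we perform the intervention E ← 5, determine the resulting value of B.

-11

do(E=5) replaces the equation E <- max(C, X) + 1 with the constant E = 5.
Z = C^2 + E  [with C=1, E=5]  = 6
B = -Z - 5  [with Z=6]  = -11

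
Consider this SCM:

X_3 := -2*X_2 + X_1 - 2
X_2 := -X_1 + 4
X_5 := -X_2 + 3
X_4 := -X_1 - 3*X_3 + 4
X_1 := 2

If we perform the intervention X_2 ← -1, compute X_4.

-4

Under do(X_2=-1), the mechanism X_2 := -X_1 + 4 is discarded; X_2 is fixed at -1.
X_3 = -2*X_2 + X_1 - 2  [with X_2=-1, X_1=2]  = 2
X_4 = -X_1 - 3*X_3 + 4  [with X_1=2, X_3=2]  = -4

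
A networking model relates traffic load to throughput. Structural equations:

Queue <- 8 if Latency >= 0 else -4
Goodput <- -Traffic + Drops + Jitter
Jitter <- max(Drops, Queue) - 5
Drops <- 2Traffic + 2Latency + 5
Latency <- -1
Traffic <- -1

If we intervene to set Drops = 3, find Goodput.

2

Under do(Drops=3), the mechanism Drops <- 2Traffic + 2Latency + 5 is discarded; Drops is fixed at 3.
Queue = 8 if Latency >= 0 else -4  [with Latency=-1]  = -4
Jitter = max(Drops, Queue) - 5  [with Drops=3, Queue=-4]  = -2
Goodput = -Traffic + Drops + Jitter  [with Traffic=-1, Drops=3, Jitter=-2]  = 2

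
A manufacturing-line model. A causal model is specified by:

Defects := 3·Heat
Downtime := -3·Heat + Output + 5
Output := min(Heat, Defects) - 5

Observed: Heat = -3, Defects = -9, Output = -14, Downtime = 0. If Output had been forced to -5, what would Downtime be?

The intervention breaks the incoming arrows to Output: Output := min(Heat, Defects) - 5 no longer applies, and Output = -5.
Downtime = -3·Heat + Output + 5  [with Heat=-3, Output=-5]  = 9

9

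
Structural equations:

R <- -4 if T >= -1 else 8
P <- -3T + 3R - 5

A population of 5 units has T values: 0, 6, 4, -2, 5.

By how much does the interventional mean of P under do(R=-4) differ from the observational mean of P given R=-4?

3.45

The intervention sets R=-4 in all 5 units regardless of T. Recomputing P per unit gives -17, -35, -29, -11, -32; average -24.8.
Conditioning on R=-4 selects the 4 unit(s) with T ∈ {0, 6, 4, 5}. Their P values: -17, -35, -29, -32. Mean = -28.25.
Difference = -24.8 − (-28.25) = 3.45.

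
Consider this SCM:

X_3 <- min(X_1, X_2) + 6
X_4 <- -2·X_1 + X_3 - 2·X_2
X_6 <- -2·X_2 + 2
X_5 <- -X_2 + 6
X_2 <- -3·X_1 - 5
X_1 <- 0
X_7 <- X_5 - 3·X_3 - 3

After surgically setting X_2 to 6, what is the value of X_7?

-21

Under do(X_2=6), the mechanism X_2 <- -3·X_1 - 5 is discarded; X_2 is fixed at 6.
X_3 = min(X_1, X_2) + 6  [with X_1=0, X_2=6]  = 6
X_5 = -X_2 + 6  [with X_2=6]  = 0
X_7 = X_5 - 3·X_3 - 3  [with X_5=0, X_3=6]  = -21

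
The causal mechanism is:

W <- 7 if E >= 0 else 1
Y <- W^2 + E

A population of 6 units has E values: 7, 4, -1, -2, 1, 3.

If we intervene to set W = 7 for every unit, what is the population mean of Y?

51

do(W=7) breaks W's dependence on E. With W=7 fixed, Y across the units is 56, 53, 48, 47, 50, 52, mean 51.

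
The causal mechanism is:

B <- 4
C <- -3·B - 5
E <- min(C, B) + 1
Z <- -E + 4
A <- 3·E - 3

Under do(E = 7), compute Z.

-3

The intervention breaks the incoming arrows to E: E <- min(C, B) + 1 no longer applies, and E = 7.
Z = -E + 4  [with E=7]  = -3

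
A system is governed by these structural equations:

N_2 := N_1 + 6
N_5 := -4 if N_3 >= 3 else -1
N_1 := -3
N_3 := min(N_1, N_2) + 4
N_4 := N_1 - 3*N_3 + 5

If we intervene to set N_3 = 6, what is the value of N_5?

do(N_3=6) replaces the equation N_3 := min(N_1, N_2) + 4 with the constant N_3 = 6.
N_5 = -4 if N_3 >= 3 else -1  [with N_3=6]  = -4

-4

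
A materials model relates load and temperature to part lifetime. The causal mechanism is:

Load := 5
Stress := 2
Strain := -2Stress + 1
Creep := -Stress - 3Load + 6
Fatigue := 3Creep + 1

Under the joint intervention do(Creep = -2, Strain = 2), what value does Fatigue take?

-5

The joint intervention fixes Creep = -2, Strain = 2, removing each variable's own equation.
Fatigue = 3Creep + 1  [with Creep=-2]  = -5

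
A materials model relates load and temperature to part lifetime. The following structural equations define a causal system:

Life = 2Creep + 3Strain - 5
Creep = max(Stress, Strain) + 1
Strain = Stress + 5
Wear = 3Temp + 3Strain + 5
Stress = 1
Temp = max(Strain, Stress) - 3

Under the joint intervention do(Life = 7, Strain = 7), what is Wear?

38

The joint intervention fixes Life = 7, Strain = 7, removing each variable's own equation.
Temp = max(Strain, Stress) - 3  [with Strain=7, Stress=1]  = 4
Wear = 3Temp + 3Strain + 5  [with Temp=4, Strain=7]  = 38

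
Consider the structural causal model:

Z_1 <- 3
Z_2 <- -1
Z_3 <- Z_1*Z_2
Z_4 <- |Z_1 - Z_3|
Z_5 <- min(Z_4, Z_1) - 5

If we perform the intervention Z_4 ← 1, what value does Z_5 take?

-4

Intervening sets Z_4 = 1 and removes its equation (Z_4 <- |Z_1 - Z_3|).
Z_5 = min(Z_4, Z_1) - 5  [with Z_4=1, Z_1=3]  = -4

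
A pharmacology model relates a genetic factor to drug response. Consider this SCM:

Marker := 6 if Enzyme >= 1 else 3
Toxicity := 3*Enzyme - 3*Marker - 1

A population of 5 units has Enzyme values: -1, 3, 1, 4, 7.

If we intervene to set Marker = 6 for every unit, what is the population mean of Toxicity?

-10.6

do(Marker=6) breaks Marker's dependence on Enzyme. With Marker=6 fixed, Toxicity across the units is -22, -10, -16, -7, 2, mean -10.6.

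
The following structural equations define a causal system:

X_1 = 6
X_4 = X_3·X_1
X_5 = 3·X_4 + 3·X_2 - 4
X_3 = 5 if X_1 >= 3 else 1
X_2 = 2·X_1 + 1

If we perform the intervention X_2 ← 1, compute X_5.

do(X_2=1) replaces the equation X_2 = 2·X_1 + 1 with the constant X_2 = 1.
X_3 = 5 if X_1 >= 3 else 1  [with X_1=6]  = 5
X_4 = X_3·X_1  [with X_3=5, X_1=6]  = 30
X_5 = 3·X_4 + 3·X_2 - 4  [with X_4=30, X_2=1]  = 89

89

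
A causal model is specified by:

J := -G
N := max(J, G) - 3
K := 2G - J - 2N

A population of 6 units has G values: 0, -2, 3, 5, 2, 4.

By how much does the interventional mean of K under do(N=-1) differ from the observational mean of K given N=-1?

6

Every unit gets N=-1 under the intervention. K values become 2, -4, 11, 17, 8, 14; E[K|do(N=-1)] = 8.
Observing N=-1 restricts to units where N's equation naturally yields -1: G ∈ {-2, 2}. In that subpopulation K = -4, 8, mean 2.
Difference = 8 − 2 = 6.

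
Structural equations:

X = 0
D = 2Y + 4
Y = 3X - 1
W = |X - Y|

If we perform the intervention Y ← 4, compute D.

Under do(Y=4), the mechanism Y = 3X - 1 is discarded; Y is fixed at 4.
D = 2Y + 4  [with Y=4]  = 12

12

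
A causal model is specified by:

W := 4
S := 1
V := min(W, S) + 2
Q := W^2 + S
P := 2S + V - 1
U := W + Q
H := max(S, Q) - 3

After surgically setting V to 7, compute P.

do(V=7) replaces the equation V := min(W, S) + 2 with the constant V = 7.
P = 2S + V - 1  [with S=1, V=7]  = 8

8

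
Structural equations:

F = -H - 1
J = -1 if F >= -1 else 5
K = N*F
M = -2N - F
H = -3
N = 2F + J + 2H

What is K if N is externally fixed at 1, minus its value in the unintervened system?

8

Under do(N=1), the mechanism N = 2F + J + 2H is discarded; N is fixed at 1.
F = -H - 1  [with H=-3]  = 2
K = N*F  [with N=1, F=2]  = 2
Without intervention: F = -H - 1  [with H=-3]  = 2; J = -1 if F >= -1 else 5  [with F=2]  = -1; N = 2F + J + 2H  [with F=2, J=-1, H=-3]  = -3; K = N*F  [with N=-3, F=2]  = -6.
Change = 2 − (-6) = 8.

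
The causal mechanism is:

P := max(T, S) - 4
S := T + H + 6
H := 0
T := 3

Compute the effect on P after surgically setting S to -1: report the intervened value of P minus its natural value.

-6

The intervention breaks the incoming arrows to S: S := T + H + 6 no longer applies, and S = -1.
P = max(T, S) - 4  [with T=3, S=-1]  = -1
Without intervention: S = T + H + 6  [with T=3, H=0]  = 9; P = max(T, S) - 4  [with T=3, S=9]  = 5.
Change = -1 − 5 = -6.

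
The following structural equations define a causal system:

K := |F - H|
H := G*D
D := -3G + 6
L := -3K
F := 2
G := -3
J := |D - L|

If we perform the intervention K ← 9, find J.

Under do(K=9), the mechanism K := |F - H| is discarded; K is fixed at 9.
D = -3G + 6  [with G=-3]  = 15
L = -3K  [with K=9]  = -27
J = |D - L|  [with D=15, L=-27]  = 42

42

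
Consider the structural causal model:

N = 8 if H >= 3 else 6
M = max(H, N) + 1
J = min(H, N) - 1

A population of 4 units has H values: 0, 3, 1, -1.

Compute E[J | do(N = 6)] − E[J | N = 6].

Under do(N=6), N's equation is replaced by N=6 for every unit. Per-unit J: -1, 2, 0, -2. Mean = -0.25.
Conditioning on N=6 selects the 3 unit(s) with H ∈ {0, 1, -1}. Their J values: -1, 0, -2. Mean = -1.
Difference = -0.25 − (-1) = 0.75.

0.75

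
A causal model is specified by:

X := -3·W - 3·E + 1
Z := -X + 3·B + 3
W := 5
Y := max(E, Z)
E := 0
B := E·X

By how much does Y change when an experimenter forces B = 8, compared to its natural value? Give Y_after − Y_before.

24

Under do(B=8), the mechanism B := E·X is discarded; B is fixed at 8.
X = -3·W - 3·E + 1  [with W=5, E=0]  = -14
Z = -X + 3·B + 3  [with X=-14, B=8]  = 41
Y = max(E, Z)  [with E=0, Z=41]  = 41
Without intervention: X = -3·W - 3·E + 1  [with W=5, E=0]  = -14; B = E·X  [with E=0, X=-14]  = 0; Z = -X + 3·B + 3  [with X=-14, B=0]  = 17; Y = max(E, Z)  [with E=0, Z=17]  = 17.
Change = 41 − 17 = 24.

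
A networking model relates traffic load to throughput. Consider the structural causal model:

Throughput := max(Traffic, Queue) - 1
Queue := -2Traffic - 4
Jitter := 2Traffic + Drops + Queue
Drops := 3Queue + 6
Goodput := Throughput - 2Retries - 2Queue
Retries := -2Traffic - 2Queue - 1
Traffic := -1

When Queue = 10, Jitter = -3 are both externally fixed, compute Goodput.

The joint intervention fixes Queue = 10, Jitter = -3, removing each variable's own equation.
Retries = -2Traffic - 2Queue - 1  [with Traffic=-1, Queue=10]  = -19
Throughput = max(Traffic, Queue) - 1  [with Traffic=-1, Queue=10]  = 9
Goodput = Throughput - 2Retries - 2Queue  [with Throughput=9, Retries=-19, Queue=10]  = 27

27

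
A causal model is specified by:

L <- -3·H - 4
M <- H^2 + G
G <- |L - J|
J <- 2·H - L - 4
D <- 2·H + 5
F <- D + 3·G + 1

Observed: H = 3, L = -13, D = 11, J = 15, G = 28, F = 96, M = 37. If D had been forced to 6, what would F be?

The intervention breaks the incoming arrows to D: D <- 2·H + 5 no longer applies, and D = 6.
L = -3·H - 4  [with H=3]  = -13
J = 2·H - L - 4  [with H=3, L=-13]  = 15
G = |L - J|  [with L=-13, J=15]  = 28
F = D + 3·G + 1  [with D=6, G=28]  = 91

91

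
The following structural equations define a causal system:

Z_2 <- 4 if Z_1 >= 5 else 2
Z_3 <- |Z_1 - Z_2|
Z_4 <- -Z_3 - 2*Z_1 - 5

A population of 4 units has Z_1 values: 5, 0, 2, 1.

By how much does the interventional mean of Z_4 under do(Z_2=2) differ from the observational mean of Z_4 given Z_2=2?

-2.5

The intervention sets Z_2=2 in all 4 units regardless of Z_1. Recomputing Z_4 per unit gives -18, -7, -9, -8; average -10.5.
Conditioning on Z_2=2 selects the 3 unit(s) with Z_1 ∈ {0, 2, 1}. Their Z_4 values: -7, -9, -8. Mean = -8.
Difference = -10.5 − (-8) = -2.5.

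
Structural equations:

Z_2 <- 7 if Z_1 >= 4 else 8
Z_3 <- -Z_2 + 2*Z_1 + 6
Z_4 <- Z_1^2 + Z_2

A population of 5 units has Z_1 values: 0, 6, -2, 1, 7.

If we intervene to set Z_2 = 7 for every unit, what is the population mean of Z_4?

25

Under do(Z_2=7), Z_2's equation is replaced by Z_2=7 for every unit. Per-unit Z_4: 7, 43, 11, 8, 56. Mean = 25.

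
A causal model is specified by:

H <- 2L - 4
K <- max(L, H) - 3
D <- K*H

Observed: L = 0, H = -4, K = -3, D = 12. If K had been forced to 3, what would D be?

The intervention breaks the incoming arrows to K: K <- max(L, H) - 3 no longer applies, and K = 3.
H = 2L - 4  [with L=0]  = -4
D = K*H  [with K=3, H=-4]  = -12

-12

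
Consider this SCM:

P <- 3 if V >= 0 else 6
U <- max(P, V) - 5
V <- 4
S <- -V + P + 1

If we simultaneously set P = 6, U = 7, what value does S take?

The joint intervention fixes P = 6, U = 7, removing each variable's own equation.
S = -V + P + 1  [with V=4, P=6]  = 3

3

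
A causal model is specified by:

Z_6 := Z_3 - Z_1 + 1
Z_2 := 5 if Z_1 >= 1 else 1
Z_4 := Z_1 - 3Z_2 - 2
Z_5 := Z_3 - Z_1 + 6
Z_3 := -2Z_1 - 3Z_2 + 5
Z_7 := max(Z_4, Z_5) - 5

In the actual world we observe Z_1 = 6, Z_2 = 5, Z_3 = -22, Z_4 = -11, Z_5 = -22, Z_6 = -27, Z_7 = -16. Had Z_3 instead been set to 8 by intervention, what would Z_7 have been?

The intervention breaks the incoming arrows to Z_3: Z_3 := -2Z_1 - 3Z_2 + 5 no longer applies, and Z_3 = 8.
Z_2 = 5 if Z_1 >= 1 else 1  [with Z_1=6]  = 5
Z_4 = Z_1 - 3Z_2 - 2  [with Z_1=6, Z_2=5]  = -11
Z_5 = Z_3 - Z_1 + 6  [with Z_3=8, Z_1=6]  = 8
Z_7 = max(Z_4, Z_5) - 5  [with Z_4=-11, Z_5=8]  = 3

3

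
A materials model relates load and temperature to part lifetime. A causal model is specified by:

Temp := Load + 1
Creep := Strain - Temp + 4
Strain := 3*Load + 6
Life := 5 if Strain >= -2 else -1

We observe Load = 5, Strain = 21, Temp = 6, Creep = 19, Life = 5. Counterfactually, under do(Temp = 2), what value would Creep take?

The intervention breaks the incoming arrows to Temp: Temp := Load + 1 no longer applies, and Temp = 2.
Strain = 3*Load + 6  [with Load=5]  = 21
Creep = Strain - Temp + 4  [with Strain=21, Temp=2]  = 23

23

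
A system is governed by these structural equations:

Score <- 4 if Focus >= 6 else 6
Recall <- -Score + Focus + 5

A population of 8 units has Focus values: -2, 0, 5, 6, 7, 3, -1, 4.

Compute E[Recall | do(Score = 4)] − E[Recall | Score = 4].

-3.75

The intervention sets Score=4 in all 8 units regardless of Focus. Recomputing Recall per unit gives -1, 1, 6, 7, 8, 4, 0, 5; average 3.75.
E[Recall|Score=4] averages over only the 2 units with Score=4 (Focus = 6, 7): Recall = 7, 8, mean 7.5.
Difference = 3.75 − 7.5 = -3.75.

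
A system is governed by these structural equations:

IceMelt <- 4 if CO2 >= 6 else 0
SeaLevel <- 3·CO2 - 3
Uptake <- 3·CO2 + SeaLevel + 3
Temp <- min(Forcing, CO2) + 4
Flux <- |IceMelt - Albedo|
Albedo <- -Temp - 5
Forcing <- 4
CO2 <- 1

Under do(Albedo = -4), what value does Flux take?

Under do(Albedo=-4), the mechanism Albedo <- -Temp - 5 is discarded; Albedo is fixed at -4.
IceMelt = 4 if CO2 >= 6 else 0  [with CO2=1]  = 0
Flux = |IceMelt - Albedo|  [with IceMelt=0, Albedo=-4]  = 4

4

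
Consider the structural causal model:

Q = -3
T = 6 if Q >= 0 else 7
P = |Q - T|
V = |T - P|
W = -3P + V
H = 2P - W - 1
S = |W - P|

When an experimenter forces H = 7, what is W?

do(H=7) replaces the equation H = 2P - W - 1 with the constant H = 7.
Since W is not a descendant of the intervened variable, it is unaffected.
T = 6 if Q >= 0 else 7  [with Q=-3]  = 7
P = |Q - T|  [with Q=-3, T=7]  = 10
V = |T - P|  [with T=7, P=10]  = 3
W = -3P + V  [with P=10, V=3]  = -27

-27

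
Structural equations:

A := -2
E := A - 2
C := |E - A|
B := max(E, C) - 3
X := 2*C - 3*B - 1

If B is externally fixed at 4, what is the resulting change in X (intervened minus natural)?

-15

Intervening sets B = 4 and removes its equation (B := max(E, C) - 3).
E = A - 2  [with A=-2]  = -4
C = |E - A|  [with E=-4, A=-2]  = 2
X = 2*C - 3*B - 1  [with C=2, B=4]  = -9
Without intervention: E = A - 2  [with A=-2]  = -4; C = |E - A|  [with E=-4, A=-2]  = 2; B = max(E, C) - 3  [with E=-4, C=2]  = -1; X = 2*C - 3*B - 1  [with C=2, B=-1]  = 6.
Change = -9 − 6 = -15.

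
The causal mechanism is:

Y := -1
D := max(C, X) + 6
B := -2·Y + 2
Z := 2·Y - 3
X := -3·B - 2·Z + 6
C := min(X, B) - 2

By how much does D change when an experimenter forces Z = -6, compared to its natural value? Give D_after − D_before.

2

The intervention breaks the incoming arrows to Z: Z := 2·Y - 3 no longer applies, and Z = -6.
B = -2·Y + 2  [with Y=-1]  = 4
X = -3·B - 2·Z + 6  [with B=4, Z=-6]  = 6
C = min(X, B) - 2  [with X=6, B=4]  = 2
D = max(C, X) + 6  [with C=2, X=6]  = 12
Without intervention: B = -2·Y + 2  [with Y=-1]  = 4; Z = 2·Y - 3  [with Y=-1]  = -5; X = -3·B - 2·Z + 6  [with B=4, Z=-5]  = 4; C = min(X, B) - 2  [with X=4, B=4]  = 2; D = max(C, X) + 6  [with C=2, X=4]  = 10.
Change = 12 − 10 = 2.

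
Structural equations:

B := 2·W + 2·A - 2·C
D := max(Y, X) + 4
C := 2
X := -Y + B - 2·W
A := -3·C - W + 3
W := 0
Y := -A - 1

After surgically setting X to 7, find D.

11

Intervening sets X = 7 and removes its equation (X := -Y + B - 2·W).
A = -3·C - W + 3  [with C=2, W=0]  = -3
Y = -A - 1  [with A=-3]  = 2
D = max(Y, X) + 4  [with Y=2, X=7]  = 11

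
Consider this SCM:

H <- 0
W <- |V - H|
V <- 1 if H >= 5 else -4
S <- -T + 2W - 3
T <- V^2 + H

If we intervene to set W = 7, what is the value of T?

Under do(W=7), the mechanism W <- |V - H| is discarded; W is fixed at 7.
Since T is not a descendant of the intervened variable, it is unaffected.
V = 1 if H >= 5 else -4  [with H=0]  = -4
T = V^2 + H  [with V=-4, H=0]  = 16

16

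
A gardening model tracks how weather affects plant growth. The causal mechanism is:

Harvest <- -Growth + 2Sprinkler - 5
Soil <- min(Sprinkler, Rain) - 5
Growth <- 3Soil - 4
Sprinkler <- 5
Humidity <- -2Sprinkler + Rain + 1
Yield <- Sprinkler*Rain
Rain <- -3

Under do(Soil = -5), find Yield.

The intervention breaks the incoming arrows to Soil: Soil <- min(Sprinkler, Rain) - 5 no longer applies, and Soil = -5.
No directed path runs from Soil to Yield, so Yield keeps its natural value.
Yield = Sprinkler*Rain  [with Sprinkler=5, Rain=-3]  = -15

-15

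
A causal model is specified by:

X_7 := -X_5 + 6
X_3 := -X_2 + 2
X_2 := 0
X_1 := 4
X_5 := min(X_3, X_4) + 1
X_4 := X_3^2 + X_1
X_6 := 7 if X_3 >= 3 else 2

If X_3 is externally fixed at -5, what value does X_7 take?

10

The intervention breaks the incoming arrows to X_3: X_3 := -X_2 + 2 no longer applies, and X_3 = -5.
X_4 = X_3^2 + X_1  [with X_3=-5, X_1=4]  = 29
X_5 = min(X_3, X_4) + 1  [with X_3=-5, X_4=29]  = -4
X_7 = -X_5 + 6  [with X_5=-4]  = 10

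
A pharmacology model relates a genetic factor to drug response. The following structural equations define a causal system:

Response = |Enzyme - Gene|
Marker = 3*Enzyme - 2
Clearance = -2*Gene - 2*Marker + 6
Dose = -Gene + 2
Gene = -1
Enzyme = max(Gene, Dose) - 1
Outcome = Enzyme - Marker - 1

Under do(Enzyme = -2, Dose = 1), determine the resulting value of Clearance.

Setting Enzyme = -2, Dose = 1 by intervention discards those variables' equations.
Marker = 3*Enzyme - 2  [with Enzyme=-2]  = -8
Clearance = -2*Gene - 2*Marker + 6  [with Gene=-1, Marker=-8]  = 24

24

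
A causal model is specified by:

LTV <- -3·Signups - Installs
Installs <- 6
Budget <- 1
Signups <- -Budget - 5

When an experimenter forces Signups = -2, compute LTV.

The intervention breaks the incoming arrows to Signups: Signups <- -Budget - 5 no longer applies, and Signups = -2.
LTV = -3·Signups - Installs  [with Signups=-2, Installs=6]  = 0

0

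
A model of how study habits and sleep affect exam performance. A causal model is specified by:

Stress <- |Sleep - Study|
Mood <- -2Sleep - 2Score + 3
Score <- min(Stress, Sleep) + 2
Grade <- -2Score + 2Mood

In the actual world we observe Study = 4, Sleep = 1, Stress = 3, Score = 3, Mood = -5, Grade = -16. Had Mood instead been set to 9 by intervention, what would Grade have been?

12

The intervention breaks the incoming arrows to Mood: Mood <- -2Sleep - 2Score + 3 no longer applies, and Mood = 9.
Stress = |Sleep - Study|  [with Sleep=1, Study=4]  = 3
Score = min(Stress, Sleep) + 2  [with Stress=3, Sleep=1]  = 3
Grade = -2Score + 2Mood  [with Score=3, Mood=9]  = 12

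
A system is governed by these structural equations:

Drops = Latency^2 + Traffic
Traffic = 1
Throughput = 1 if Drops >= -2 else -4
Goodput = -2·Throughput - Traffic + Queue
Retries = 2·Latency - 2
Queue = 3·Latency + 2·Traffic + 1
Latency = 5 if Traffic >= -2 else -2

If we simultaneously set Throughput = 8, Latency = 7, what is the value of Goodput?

Setting Throughput = 8, Latency = 7 by intervention discards those variables' equations.
Queue = 3·Latency + 2·Traffic + 1  [with Latency=7, Traffic=1]  = 24
Goodput = -2·Throughput - Traffic + Queue  [with Throughput=8, Traffic=1, Queue=24]  = 7

7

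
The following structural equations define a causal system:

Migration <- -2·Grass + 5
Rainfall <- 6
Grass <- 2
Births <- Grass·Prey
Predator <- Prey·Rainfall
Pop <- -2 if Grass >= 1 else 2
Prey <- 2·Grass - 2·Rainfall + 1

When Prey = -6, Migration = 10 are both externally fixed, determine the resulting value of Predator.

-36

Setting Prey = -6, Migration = 10 by intervention discards those variables' equations.
Predator = Prey·Rainfall  [with Prey=-6, Rainfall=6]  = -36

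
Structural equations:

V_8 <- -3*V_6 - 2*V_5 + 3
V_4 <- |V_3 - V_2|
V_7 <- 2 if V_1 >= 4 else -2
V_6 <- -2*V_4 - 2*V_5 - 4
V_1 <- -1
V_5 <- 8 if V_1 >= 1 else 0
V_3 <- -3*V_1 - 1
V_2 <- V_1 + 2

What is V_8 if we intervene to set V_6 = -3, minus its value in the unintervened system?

-9

Intervening sets V_6 = -3 and removes its equation (V_6 <- -2*V_4 - 2*V_5 - 4).
V_5 = 8 if V_1 >= 1 else 0  [with V_1=-1]  = 0
V_8 = -3*V_6 - 2*V_5 + 3  [with V_6=-3, V_5=0]  = 12
Without intervention: V_2 = V_1 + 2  [with V_1=-1]  = 1; V_3 = -3*V_1 - 1  [with V_1=-1]  = 2; V_4 = |V_3 - V_2|  [with V_3=2, V_2=1]  = 1; V_5 = 8 if V_1 >= 1 else 0  [with V_1=-1]  = 0; V_6 = -2*V_4 - 2*V_5 - 4  [with V_4=1, V_5=0]  = -6; V_8 = -3*V_6 - 2*V_5 + 3  [with V_6=-6, V_5=0]  = 21.
Change = 12 − 21 = -9.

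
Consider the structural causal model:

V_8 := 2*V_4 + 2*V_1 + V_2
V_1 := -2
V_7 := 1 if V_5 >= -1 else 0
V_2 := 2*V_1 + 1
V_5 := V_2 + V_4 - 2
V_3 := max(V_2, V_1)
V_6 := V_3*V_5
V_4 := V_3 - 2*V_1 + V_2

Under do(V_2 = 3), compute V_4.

Under do(V_2=3), the mechanism V_2 := 2*V_1 + 1 is discarded; V_2 is fixed at 3.
V_3 = max(V_2, V_1)  [with V_2=3, V_1=-2]  = 3
V_4 = V_3 - 2*V_1 + V_2  [with V_3=3, V_1=-2, V_2=3]  = 10

10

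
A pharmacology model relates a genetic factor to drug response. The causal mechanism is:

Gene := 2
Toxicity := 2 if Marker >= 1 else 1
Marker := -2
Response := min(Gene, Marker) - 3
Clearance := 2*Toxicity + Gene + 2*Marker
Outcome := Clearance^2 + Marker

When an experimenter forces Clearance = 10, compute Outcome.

The intervention breaks the incoming arrows to Clearance: Clearance := 2*Toxicity + Gene + 2*Marker no longer applies, and Clearance = 10.
Outcome = Clearance^2 + Marker  [with Clearance=10, Marker=-2]  = 98

98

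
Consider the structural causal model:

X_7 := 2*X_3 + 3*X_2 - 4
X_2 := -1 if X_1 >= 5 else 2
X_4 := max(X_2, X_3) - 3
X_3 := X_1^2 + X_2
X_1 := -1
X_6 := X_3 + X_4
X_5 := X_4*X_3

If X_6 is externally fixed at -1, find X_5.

0

do(X_6=-1) replaces the equation X_6 := X_3 + X_4 with the constant X_6 = -1.
Since X_5 is not a descendant of the intervened variable, it is unaffected.
X_2 = -1 if X_1 >= 5 else 2  [with X_1=-1]  = 2
X_3 = X_1^2 + X_2  [with X_1=-1, X_2=2]  = 3
X_4 = max(X_2, X_3) - 3  [with X_2=2, X_3=3]  = 0
X_5 = X_4*X_3  [with X_4=0, X_3=3]  = 0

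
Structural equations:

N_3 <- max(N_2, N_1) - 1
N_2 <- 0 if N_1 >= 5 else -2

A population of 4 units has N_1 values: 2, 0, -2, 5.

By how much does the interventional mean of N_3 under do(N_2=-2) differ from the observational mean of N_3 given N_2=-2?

1.25

The intervention sets N_2=-2 in all 4 units regardless of N_1. Recomputing N_3 per unit gives 1, -1, -3, 4; average 0.25.
Conditioning on N_2=-2 selects the 3 unit(s) with N_1 ∈ {2, 0, -2}. Their N_3 values: 1, -1, -3. Mean = -1.
Difference = 0.25 − (-1) = 1.25.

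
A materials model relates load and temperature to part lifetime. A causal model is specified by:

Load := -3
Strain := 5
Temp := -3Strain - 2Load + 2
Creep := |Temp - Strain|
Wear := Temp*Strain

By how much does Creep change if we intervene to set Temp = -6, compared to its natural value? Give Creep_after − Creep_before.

-1

The intervention breaks the incoming arrows to Temp: Temp := -3Strain - 2Load + 2 no longer applies, and Temp = -6.
Creep = |Temp - Strain|  [with Temp=-6, Strain=5]  = 11
Without intervention: Temp = -3Strain - 2Load + 2  [with Strain=5, Load=-3]  = -7; Creep = |Temp - Strain|  [with Temp=-7, Strain=5]  = 12.
Change = 11 − 12 = -1.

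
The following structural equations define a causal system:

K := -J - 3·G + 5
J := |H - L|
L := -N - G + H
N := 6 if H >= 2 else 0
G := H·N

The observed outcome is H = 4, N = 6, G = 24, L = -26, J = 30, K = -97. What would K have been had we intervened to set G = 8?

The intervention breaks the incoming arrows to G: G := H·N no longer applies, and G = 8.
N = 6 if H >= 2 else 0  [with H=4]  = 6
L = -N - G + H  [with N=6, G=8, H=4]  = -10
J = |H - L|  [with H=4, L=-10]  = 14
K = -J - 3·G + 5  [with J=14, G=8]  = -33

-33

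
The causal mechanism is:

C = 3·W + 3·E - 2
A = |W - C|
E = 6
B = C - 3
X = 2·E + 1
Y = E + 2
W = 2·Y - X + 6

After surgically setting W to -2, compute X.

13

Under do(W=-2), the mechanism W = 2·Y - X + 6 is discarded; W is fixed at -2.
Since X is not a descendant of the intervened variable, it is unaffected.
X = 2·E + 1  [with E=6]  = 13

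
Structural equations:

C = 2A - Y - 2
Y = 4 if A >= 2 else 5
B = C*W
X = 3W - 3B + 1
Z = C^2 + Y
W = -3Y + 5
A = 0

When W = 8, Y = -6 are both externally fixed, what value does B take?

The joint intervention fixes W = 8, Y = -6, removing each variable's own equation.
C = 2A - Y - 2  [with A=0, Y=-6]  = 4
B = C*W  [with C=4, W=8]  = 32

32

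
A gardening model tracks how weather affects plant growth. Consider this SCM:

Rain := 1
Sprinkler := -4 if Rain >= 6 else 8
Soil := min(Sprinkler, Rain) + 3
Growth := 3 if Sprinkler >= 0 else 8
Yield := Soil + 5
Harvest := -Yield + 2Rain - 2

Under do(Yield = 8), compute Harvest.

-8

The intervention breaks the incoming arrows to Yield: Yield := Soil + 5 no longer applies, and Yield = 8.
Harvest = -Yield + 2Rain - 2  [with Yield=8, Rain=1]  = -8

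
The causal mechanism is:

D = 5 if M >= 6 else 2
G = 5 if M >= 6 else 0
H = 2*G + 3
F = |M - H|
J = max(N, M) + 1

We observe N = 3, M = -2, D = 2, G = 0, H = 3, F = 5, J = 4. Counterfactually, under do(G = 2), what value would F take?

Under do(G=2), the mechanism G = 5 if M >= 6 else 0 is discarded; G is fixed at 2.
H = 2*G + 3  [with G=2]  = 7
F = |M - H|  [with M=-2, H=7]  = 9

9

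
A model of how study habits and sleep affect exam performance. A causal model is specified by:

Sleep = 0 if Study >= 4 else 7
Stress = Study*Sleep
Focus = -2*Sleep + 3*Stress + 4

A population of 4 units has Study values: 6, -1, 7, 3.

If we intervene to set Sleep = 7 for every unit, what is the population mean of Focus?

68.75

The intervention sets Sleep=7 in all 4 units regardless of Study. Recomputing Focus per unit gives 116, -31, 137, 53; average 68.75.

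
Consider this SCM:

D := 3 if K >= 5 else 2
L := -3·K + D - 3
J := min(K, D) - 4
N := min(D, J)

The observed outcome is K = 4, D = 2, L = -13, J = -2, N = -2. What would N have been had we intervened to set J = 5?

Intervening sets J = 5 and removes its equation (J := min(K, D) - 4).
D = 3 if K >= 5 else 2  [with K=4]  = 2
N = min(D, J)  [with D=2, J=5]  = 2

2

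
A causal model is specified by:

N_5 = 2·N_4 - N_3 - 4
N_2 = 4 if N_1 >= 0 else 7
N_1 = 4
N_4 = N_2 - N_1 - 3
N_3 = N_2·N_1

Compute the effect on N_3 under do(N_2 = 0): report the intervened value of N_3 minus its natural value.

-16

The intervention breaks the incoming arrows to N_2: N_2 = 4 if N_1 >= 0 else 7 no longer applies, and N_2 = 0.
N_3 = N_2·N_1  [with N_2=0, N_1=4]  = 0
Without intervention: N_2 = 4 if N_1 >= 0 else 7  [with N_1=4]  = 4; N_3 = N_2·N_1  [with N_2=4, N_1=4]  = 16.
Change = 0 − 16 = -16.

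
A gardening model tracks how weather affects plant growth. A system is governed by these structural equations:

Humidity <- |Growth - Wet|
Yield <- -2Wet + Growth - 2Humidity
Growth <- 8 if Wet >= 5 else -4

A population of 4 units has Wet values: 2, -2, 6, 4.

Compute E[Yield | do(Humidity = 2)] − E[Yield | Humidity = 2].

-4

do(Humidity=2) breaks Humidity's dependence on Wet. With Humidity=2 fixed, Yield across the units is -12, -4, -8, -16, mean -10.
E[Yield|Humidity=2] averages over only the 2 units with Humidity=2 (Wet = -2, 6): Yield = -4, -8, mean -6.
Difference = -10 − (-6) = -4.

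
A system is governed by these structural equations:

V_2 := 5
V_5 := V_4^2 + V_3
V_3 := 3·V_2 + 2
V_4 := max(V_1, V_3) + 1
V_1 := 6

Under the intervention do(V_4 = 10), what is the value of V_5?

Intervening sets V_4 = 10 and removes its equation (V_4 := max(V_1, V_3) + 1).
V_3 = 3·V_2 + 2  [with V_2=5]  = 17
V_5 = V_4^2 + V_3  [with V_4=10, V_3=17]  = 117

117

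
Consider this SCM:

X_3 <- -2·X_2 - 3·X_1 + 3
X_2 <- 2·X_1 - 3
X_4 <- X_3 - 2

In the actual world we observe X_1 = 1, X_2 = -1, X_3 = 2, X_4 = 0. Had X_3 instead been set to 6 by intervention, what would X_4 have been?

The intervention breaks the incoming arrows to X_3: X_3 <- -2·X_2 - 3·X_1 + 3 no longer applies, and X_3 = 6.
X_4 = X_3 - 2  [with X_3=6]  = 4

4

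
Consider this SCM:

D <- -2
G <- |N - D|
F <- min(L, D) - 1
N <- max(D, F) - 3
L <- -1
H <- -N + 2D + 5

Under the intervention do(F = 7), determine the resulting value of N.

The intervention breaks the incoming arrows to F: F <- min(L, D) - 1 no longer applies, and F = 7.
N = max(D, F) - 3  [with D=-2, F=7]  = 4

4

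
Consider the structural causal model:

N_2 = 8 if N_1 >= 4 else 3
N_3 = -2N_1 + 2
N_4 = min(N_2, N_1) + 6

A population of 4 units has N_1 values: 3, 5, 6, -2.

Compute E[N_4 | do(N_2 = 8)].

do(N_2=8) breaks N_2's dependence on N_1. With N_2=8 fixed, N_4 across the units is 9, 11, 12, 4, mean 9.

9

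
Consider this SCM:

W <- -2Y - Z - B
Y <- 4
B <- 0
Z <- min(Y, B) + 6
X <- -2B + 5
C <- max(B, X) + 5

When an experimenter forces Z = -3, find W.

The intervention breaks the incoming arrows to Z: Z <- min(Y, B) + 6 no longer applies, and Z = -3.
W = -2Y - Z - B  [with Y=4, Z=-3, B=0]  = -5

-5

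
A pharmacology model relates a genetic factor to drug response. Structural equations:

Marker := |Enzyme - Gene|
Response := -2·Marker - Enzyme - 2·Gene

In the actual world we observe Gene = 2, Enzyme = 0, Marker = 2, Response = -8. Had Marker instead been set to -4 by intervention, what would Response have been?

4

The intervention breaks the incoming arrows to Marker: Marker := |Enzyme - Gene| no longer applies, and Marker = -4.
Response = -2·Marker - Enzyme - 2·Gene  [with Marker=-4, Enzyme=0, Gene=2]  = 4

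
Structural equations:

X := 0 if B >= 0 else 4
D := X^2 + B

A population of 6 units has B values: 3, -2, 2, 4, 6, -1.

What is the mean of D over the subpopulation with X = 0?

Conditioning on X=0 selects the 4 unit(s) with B ∈ {3, 2, 4, 6}. Their D values: 3, 2, 4, 6. Mean = 3.75.

3.75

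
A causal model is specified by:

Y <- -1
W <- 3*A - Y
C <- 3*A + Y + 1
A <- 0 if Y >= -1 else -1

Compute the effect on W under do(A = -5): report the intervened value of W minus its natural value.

-15

The intervention breaks the incoming arrows to A: A <- 0 if Y >= -1 else -1 no longer applies, and A = -5.
W = 3*A - Y  [with A=-5, Y=-1]  = -14
Without intervention: A = 0 if Y >= -1 else -1  [with Y=-1]  = 0; W = 3*A - Y  [with A=0, Y=-1]  = 1.
Change = -14 − 1 = -15.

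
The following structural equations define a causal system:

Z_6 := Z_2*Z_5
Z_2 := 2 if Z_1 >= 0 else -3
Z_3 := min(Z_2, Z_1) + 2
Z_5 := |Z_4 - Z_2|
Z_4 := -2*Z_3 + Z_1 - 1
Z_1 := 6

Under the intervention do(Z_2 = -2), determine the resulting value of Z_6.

-14

Under do(Z_2=-2), the mechanism Z_2 := 2 if Z_1 >= 0 else -3 is discarded; Z_2 is fixed at -2.
Z_3 = min(Z_2, Z_1) + 2  [with Z_2=-2, Z_1=6]  = 0
Z_4 = -2*Z_3 + Z_1 - 1  [with Z_3=0, Z_1=6]  = 5
Z_5 = |Z_4 - Z_2|  [with Z_4=5, Z_2=-2]  = 7
Z_6 = Z_2*Z_5  [with Z_2=-2, Z_5=7]  = -14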